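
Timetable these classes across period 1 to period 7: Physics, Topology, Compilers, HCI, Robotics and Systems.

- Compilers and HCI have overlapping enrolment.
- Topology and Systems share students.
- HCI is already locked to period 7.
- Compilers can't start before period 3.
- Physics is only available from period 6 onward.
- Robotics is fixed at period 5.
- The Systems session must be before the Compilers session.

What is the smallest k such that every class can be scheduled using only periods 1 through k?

7

The precedence chain requires at least 2 distinct periods.
HCI can't be placed before period 7, so the schedule must run through at least period 7.
7 works (last occupied period: period 7): for example Systems=period 1; Compilers=period 3; HCI=period 7; Topology=period 2; Physics=period 6; Robotics=period 5.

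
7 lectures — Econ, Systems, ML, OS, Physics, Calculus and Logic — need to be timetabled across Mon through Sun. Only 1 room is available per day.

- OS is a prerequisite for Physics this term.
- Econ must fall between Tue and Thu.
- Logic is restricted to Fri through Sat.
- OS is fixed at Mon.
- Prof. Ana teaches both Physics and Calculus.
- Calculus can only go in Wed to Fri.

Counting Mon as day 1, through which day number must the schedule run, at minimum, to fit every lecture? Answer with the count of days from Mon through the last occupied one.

7

The precedence chain requires at least 2 distinct days.
With at most 1 per day and 7 lectures, at least 7 days are needed.
Logic can't be placed before Fri — that is day 5 counting from Mon — so the schedule must run through at least 5 days.
7 works (last occupied day: Sun): for example Logic -> Fri; Econ -> Tue; Systems -> Sat; OS -> Mon; Calculus -> Wed; ML -> Sun; Physics -> Thu.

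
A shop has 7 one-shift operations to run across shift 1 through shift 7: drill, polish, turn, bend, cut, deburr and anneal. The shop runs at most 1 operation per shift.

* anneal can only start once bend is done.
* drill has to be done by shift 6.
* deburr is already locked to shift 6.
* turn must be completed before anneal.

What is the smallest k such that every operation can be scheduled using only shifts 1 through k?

The precedence chain requires at least 2 distinct shifts.
With at most 1 per shift and 7 operations, at least 7 shifts are needed.
deburr can't be placed before shift 6, so the schedule must run through at least shift 6.
7 works (last occupied shift: shift 7): for example anneal in shift 4, bend in shift 3, polish in shift 5, deburr in shift 6, turn in shift 2, cut in shift 7, drill in shift 1.

7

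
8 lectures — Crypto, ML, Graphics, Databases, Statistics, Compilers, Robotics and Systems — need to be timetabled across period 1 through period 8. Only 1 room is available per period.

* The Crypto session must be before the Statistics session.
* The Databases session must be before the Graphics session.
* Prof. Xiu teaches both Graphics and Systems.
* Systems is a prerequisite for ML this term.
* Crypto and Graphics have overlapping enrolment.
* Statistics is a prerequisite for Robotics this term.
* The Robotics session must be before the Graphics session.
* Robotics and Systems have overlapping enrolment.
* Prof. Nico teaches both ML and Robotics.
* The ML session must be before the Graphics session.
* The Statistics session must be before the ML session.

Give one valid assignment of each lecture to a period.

Systems=period 3, Crypto=period 1, Databases=period 6, Robotics=period 5, ML=period 4, Compilers=period 8, Graphics=period 7, Statistics=period 2

Checking: Statistics(period 2) before ML(period 4); ML(period 4) before Graphics(period 7); Robotics(period 5) before Graphics(period 7); Databases(period 6) before Graphics(period 7); Statistics(period 2) before Robotics(period 5); Systems(period 3) before ML(period 4); Crypto(period 1) before Statistics(period 2); Graphics(period 7) != Systems(period 3); Robotics(period 5) != Systems(period 3); Crypto(period 1) != Graphics(period 7); ML(period 4) != Robotics(period 5); max 1 per period (cap 1).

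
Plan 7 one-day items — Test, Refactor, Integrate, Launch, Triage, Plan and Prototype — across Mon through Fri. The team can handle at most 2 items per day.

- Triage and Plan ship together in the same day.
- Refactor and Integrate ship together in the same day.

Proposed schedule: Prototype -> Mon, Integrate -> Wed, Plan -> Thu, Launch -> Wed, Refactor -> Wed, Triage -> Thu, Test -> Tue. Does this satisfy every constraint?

Refactor and Integrate ship together in the same day — holds.
Triage and Plan ship together in the same day — holds.
The team can handle at most 2 items per day — violated.

No — it violates: The team can handle at most 2 items per day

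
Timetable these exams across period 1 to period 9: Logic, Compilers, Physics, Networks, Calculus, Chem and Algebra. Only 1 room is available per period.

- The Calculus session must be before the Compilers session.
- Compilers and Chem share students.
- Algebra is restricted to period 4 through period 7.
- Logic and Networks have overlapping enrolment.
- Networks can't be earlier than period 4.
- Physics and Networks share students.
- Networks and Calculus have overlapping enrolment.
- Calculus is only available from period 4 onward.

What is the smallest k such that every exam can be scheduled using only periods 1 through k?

7

The precedence chain requires at least 2 distinct periods.
With at most 1 per period and 7 exams, at least 7 periods are needed.
Propagating the time windows through the other constraints, Compilers can't land before period 5, so the schedule must run through at least period 5.
7 works (last occupied period: period 7): for example Networks=period 5; Compilers=period 7; Physics=period 2; Calculus=period 4; Chem=period 3; Algebra=period 6; Logic=period 1.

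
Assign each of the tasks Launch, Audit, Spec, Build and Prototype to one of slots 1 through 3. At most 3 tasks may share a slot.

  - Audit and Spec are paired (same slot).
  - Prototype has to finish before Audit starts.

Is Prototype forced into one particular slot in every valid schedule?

Prototype can be 1 (e.g. Launch -> 1, Spec -> 2, Build -> 1, Prototype -> 1, Audit -> 2) or 2 (e.g. Audit in 3, Launch in 1, Build in 1, Spec in 3, Prototype in 2).

No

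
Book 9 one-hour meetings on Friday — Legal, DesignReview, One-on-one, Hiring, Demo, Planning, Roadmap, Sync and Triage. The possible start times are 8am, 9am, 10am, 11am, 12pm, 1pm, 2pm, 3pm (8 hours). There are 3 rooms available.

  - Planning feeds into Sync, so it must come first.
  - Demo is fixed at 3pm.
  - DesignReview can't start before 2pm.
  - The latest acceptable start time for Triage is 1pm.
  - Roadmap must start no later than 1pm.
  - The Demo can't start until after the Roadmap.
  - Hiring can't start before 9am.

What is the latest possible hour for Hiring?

Hiring is available from 9am.
Hiring at 3pm is achievable: Roadmap in 8am, Demo in 3pm, Sync in 9am, Planning in 8am, Legal in 9am, DesignReview in 2pm, Hiring in 3pm, Triage in 8am, One-on-one in 9am.

3pm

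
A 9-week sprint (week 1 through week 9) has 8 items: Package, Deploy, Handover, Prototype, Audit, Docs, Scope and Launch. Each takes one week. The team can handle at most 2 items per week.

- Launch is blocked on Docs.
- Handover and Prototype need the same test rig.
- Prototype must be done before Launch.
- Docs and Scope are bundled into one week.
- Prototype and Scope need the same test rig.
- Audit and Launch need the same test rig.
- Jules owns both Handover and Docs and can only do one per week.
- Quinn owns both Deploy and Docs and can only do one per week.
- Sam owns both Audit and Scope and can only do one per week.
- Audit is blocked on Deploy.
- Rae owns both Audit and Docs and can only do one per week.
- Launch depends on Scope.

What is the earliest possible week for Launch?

week 3

Precedence pushes Launch to at least week 2.
Launch at week 3 is achievable: Docs in week 2; Audit in week 4; Handover in week 4; Scope in week 2; Deploy in week 1; Prototype in week 1; Package in week 3; Launch in week 3.
Nothing earlier works — the conflict and capacity constraints rule out every week before week 3.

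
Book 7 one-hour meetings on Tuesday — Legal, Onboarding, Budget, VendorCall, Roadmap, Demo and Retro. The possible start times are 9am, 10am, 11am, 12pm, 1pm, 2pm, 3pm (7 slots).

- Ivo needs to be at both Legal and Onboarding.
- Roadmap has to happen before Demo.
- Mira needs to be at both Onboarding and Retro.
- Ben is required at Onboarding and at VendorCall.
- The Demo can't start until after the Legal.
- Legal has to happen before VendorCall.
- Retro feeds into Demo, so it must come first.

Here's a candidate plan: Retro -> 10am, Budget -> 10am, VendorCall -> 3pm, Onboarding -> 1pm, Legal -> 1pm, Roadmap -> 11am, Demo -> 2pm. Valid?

Invalid. Ivo needs to be at both Legal and Onboarding.

Retro feeds into Demo, so it must come first — holds.
Roadmap has to happen before Demo — holds.
Ivo needs to be at both Legal and Onboarding — violated.
Ben is required at Onboarding and at VendorCall — holds.
Legal has to happen before VendorCall — holds.
Mira needs to be at both Onboarding and Retro — holds.
The Demo can't start until after the Legal — holds.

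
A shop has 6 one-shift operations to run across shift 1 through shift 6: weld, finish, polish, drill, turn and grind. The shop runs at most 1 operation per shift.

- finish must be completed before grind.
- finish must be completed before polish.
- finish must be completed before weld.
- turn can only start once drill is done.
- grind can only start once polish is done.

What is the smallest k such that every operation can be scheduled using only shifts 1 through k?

The precedence chain requires at least 3 distinct shifts.
With at most 1 per shift and 6 operations, at least 6 shifts are needed.
6 works (last occupied shift: shift 6): for example drill in shift 5; turn in shift 6; weld in shift 4; finish in shift 1; polish in shift 2; grind in shift 3.

6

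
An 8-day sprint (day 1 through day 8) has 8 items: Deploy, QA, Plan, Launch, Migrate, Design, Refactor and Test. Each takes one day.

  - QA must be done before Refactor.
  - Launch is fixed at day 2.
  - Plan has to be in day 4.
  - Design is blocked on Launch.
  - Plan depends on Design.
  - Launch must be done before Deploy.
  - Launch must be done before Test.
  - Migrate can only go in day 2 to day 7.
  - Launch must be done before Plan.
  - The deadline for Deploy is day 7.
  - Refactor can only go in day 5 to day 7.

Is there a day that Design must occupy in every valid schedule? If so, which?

Launch is fixed at day 2 and must come before Design, so Design is at least day 3.
Plan is fixed at day 4 and must come after Design, so Design is at most day 3.
So Design must be day 3.

day 3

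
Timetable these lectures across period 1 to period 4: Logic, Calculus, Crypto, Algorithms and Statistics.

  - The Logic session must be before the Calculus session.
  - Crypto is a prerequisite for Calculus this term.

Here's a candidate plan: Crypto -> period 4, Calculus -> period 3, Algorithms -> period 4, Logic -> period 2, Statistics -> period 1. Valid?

No. Crypto is a prerequisite for Calculus this term is not satisfied.

Crypto is a prerequisite for Calculus this term — violated.
The Logic session must be before the Calculus session — holds.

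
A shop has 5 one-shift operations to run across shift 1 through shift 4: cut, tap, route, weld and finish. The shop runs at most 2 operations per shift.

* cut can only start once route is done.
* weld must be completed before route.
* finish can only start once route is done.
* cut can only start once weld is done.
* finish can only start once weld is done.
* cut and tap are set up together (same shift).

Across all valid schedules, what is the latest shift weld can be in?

shift 1

Downstream work caps weld at shift 2.
weld at shift 1 is achievable: weld in shift 1; cut in shift 3; finish in shift 4; route in shift 2; tap in shift 3.
Nothing later works — the capacity limit rule out every shift after shift 1.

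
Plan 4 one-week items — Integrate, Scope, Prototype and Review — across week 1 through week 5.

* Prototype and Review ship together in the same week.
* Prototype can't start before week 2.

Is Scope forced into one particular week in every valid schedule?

No

Scope can be week 1 (e.g. Prototype in week 2, Integrate in week 1, Review in week 2, Scope in week 1) or week 2 (e.g. Prototype=week 2, Scope=week 2, Integrate=week 1, Review=week 2).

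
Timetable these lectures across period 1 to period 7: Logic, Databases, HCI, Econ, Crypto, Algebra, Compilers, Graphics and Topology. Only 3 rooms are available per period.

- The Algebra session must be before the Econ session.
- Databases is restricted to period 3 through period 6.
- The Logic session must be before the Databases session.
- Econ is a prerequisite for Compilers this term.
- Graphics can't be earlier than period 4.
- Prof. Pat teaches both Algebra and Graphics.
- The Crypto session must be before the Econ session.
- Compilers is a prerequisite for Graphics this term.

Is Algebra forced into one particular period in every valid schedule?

Algebra can be period 1 (e.g. Graphics in period 4, Compilers in period 3, Econ in period 2, Logic in period 1, HCI in period 2, Topology in period 2, Crypto in period 1, Databases in period 3, Algebra in period 1) or period 2 (e.g. Logic in period 1; Compilers in period 4; Econ in period 3; Topology in period 2; HCI in period 1; Databases in period 3; Graphics in period 5; Crypto in period 1; Algebra in period 2).

No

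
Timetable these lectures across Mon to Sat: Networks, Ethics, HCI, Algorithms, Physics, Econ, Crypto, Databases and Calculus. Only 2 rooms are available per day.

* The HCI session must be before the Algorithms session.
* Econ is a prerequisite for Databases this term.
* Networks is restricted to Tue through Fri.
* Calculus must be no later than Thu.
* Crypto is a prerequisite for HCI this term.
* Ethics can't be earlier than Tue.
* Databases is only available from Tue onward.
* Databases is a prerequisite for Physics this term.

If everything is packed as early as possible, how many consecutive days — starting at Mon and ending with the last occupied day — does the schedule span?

5 days

The precedence chain requires at least 3 distinct days.
With at most 2 per day and 9 lectures, at least 5 days are needed.
5 works (last occupied day: Fri): for example Ethics -> Wed; Crypto -> Wed; Physics -> Thu; Networks -> Tue; Algorithms -> Fri; Databases -> Tue; Calculus -> Mon; HCI -> Thu; Econ -> Mon.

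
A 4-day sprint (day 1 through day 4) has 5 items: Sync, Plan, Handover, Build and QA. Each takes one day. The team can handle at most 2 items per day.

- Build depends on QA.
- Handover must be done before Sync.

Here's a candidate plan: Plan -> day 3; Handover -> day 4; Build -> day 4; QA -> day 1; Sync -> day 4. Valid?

Handover must be done before Sync — violated.
The team can handle at most 2 items per day — violated.
Build depends on QA — holds.

No — it violates: The team can handle at most 2 items per day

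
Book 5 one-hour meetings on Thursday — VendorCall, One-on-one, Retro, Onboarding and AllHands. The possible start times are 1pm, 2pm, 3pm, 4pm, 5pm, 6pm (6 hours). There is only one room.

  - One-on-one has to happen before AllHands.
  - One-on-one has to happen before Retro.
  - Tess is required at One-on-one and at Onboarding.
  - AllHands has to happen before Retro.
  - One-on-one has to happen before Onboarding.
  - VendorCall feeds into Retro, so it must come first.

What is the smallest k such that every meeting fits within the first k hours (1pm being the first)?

5 hours

The precedence chain requires at least 3 distinct hours.
With at most 1 per hour and 5 meetings, at least 5 hours are needed.
5 works (last occupied hour: 5pm): for example VendorCall=3pm, AllHands=2pm, Retro=4pm, Onboarding=5pm, One-on-one=1pm.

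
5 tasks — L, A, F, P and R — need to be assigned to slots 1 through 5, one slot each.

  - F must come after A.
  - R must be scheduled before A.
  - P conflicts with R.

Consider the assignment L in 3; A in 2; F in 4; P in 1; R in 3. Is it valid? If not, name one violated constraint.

F must come after A — holds.
R must be scheduled before A — violated.
P conflicts with R — holds.

No — it violates: R must be scheduled before A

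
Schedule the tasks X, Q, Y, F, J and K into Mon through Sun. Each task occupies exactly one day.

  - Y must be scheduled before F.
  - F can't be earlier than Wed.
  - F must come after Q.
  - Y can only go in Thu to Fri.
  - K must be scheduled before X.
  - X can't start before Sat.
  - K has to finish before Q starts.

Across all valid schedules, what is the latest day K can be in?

Fri

Downstream work caps K at Fri.
K at Fri is achievable: J -> Mon; K -> Fri; X -> Sat; Y -> Thu; F -> Sun; Q -> Sat.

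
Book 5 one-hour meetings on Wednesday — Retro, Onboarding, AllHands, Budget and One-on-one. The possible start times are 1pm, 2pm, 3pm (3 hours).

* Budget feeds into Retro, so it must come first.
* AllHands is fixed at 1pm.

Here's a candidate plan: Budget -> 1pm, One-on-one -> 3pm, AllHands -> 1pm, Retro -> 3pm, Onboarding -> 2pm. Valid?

Budget feeds into Retro, so it must come first — holds.
AllHands is fixed at 1pm — holds.

Yes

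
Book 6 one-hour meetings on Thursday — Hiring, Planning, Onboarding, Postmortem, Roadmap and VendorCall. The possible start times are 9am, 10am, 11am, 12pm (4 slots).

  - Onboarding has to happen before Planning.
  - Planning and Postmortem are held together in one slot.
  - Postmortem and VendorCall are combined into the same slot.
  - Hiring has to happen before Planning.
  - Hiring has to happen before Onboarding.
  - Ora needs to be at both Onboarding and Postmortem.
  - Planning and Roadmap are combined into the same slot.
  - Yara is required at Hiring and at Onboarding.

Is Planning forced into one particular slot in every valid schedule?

Planning can be 11am (e.g. Hiring -> 9am, Onboarding -> 10am, Planning -> 11am, VendorCall -> 11am, Roadmap -> 11am, Postmortem -> 11am) or 12pm (e.g. Hiring -> 9am, Onboarding -> 10am, Postmortem -> 12pm, Planning -> 12pm, Roadmap -> 12pm, VendorCall -> 12pm).

No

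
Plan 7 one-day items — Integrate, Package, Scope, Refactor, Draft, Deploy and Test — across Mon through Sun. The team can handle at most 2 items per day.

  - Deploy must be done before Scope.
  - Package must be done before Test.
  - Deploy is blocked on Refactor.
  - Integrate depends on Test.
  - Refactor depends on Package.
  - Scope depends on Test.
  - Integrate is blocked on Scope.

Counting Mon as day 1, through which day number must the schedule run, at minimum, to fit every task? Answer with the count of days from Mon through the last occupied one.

5 days

The precedence chain requires at least 5 distinct days.
With at most 2 per day and 7 tasks, at least 4 days are needed.
5 works (last occupied day: Fri): for example Test=Tue; Draft=Mon; Deploy=Wed; Package=Mon; Integrate=Fri; Scope=Thu; Refactor=Tue.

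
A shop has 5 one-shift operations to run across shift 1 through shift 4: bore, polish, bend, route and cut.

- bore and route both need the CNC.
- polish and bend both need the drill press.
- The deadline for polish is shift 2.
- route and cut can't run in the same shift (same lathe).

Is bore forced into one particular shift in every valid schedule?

bore can be shift 1 (e.g. cut -> shift 1; bend -> shift 2; route -> shift 2; bore -> shift 1; polish -> shift 1) or shift 2 (e.g. cut=shift 2; polish=shift 1; bend=shift 2; bore=shift 2; route=shift 1).

No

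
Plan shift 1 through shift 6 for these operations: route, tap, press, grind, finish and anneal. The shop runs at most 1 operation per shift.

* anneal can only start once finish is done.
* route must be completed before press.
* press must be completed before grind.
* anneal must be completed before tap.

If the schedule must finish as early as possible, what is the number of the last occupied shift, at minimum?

The precedence chain requires at least 3 distinct shifts.
With at most 1 per shift and 6 operations, at least 6 shifts are needed.
6 works (last occupied shift: shift 6): for example press in shift 2; grind in shift 6; route in shift 1; tap in shift 5; anneal in shift 4; finish in shift 3.

6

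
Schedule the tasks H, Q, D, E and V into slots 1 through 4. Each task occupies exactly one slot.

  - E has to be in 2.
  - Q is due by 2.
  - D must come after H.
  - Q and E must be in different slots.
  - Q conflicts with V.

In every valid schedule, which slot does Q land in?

Q's window is 1–2.
E is fixed at 2, and Q can't share a slot with E.
So Q must be 1.

1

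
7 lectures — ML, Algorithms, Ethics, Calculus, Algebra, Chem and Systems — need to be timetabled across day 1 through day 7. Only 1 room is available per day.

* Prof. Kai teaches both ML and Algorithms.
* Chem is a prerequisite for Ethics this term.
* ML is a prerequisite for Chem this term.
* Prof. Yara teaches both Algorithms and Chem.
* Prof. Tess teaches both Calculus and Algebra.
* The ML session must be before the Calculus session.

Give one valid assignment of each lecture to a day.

Algebra in day 6; Ethics in day 3; Algorithms in day 5; Chem in day 2; ML in day 1; Calculus in day 4; Systems in day 7

Checking: Chem(day 2) before Ethics(day 3); ML(day 1) before Calculus(day 4); ML(day 1) before Chem(day 2); Calculus(day 4) != Algebra(day 6); Algorithms(day 5) != Chem(day 2); ML(day 1) != Algorithms(day 5); max 1 per day (cap 1).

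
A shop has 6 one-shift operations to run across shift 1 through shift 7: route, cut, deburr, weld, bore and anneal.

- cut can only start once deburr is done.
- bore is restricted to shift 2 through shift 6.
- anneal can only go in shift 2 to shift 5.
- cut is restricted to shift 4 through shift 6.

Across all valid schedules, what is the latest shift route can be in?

shift 7

route at shift 7 is achievable: cut -> shift 4; route -> shift 7; anneal -> shift 2; weld -> shift 1; deburr -> shift 1; bore -> shift 2.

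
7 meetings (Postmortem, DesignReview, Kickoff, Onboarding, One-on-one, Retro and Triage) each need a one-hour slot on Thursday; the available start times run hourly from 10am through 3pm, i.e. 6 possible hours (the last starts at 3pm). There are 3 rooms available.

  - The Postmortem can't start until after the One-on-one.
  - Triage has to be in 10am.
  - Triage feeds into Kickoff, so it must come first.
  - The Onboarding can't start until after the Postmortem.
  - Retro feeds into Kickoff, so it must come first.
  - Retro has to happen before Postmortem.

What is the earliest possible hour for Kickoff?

11am

Precedence pushes Kickoff to at least 11am.
Kickoff at 11am is achievable: One-on-one=10am, DesignReview=11am, Postmortem=11am, Triage=10am, Retro=10am, Kickoff=11am, Onboarding=12pm.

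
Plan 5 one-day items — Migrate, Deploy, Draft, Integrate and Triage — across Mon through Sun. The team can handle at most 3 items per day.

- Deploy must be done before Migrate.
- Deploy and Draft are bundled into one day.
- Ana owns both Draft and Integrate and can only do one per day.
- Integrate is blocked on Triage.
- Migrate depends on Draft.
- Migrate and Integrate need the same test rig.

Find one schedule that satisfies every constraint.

Migrate=Tue; Draft=Mon; Deploy=Mon; Triage=Mon; Integrate=Wed

Checking: Draft(Mon) before Migrate(Tue); Triage(Mon) before Integrate(Wed); Deploy(Mon) before Migrate(Tue); Draft(Mon) != Integrate(Wed); Migrate(Tue) != Integrate(Wed); Deploy = Draft = Mon; max 3 per day (cap 3).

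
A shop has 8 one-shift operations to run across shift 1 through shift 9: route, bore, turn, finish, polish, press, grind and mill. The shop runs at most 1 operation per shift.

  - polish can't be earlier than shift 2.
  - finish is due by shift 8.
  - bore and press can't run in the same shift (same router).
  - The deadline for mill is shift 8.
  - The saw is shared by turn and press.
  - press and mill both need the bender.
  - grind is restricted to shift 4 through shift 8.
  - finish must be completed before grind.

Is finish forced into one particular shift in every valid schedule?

finish can be shift 1 (e.g. mill -> shift 3; press -> shift 8; route -> shift 5; grind -> shift 4; bore -> shift 6; finish -> shift 1; polish -> shift 2; turn -> shift 7) or shift 2 (e.g. bore in shift 6; mill in shift 1; turn in shift 7; press in shift 8; grind in shift 4; polish in shift 3; route in shift 5; finish in shift 2).

No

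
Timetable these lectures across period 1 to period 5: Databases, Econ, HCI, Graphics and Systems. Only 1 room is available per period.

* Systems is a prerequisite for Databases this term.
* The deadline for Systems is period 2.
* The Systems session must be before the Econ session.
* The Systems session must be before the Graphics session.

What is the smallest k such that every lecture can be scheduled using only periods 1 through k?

The precedence chain requires at least 2 distinct periods.
With at most 1 per period and 5 lectures, at least 5 periods are needed.
5 works (last occupied period: period 5): for example Databases -> period 2, HCI -> period 5, Econ -> period 3, Systems -> period 1, Graphics -> period 4.

5 periods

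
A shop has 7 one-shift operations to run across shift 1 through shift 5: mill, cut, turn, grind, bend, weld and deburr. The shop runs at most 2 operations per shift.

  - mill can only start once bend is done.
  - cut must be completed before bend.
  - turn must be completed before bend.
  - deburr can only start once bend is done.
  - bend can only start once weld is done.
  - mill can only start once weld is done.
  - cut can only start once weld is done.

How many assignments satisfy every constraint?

58

Splitting on mill: it can be shift 4 (14), shift 5 (44). Listing each branch's schedules as (cut, turn, grind, bend, weld, deburr) by shift number:
mill=shift 4: (2,1,2,3,1,4) (2,1,2,3,1,5) (2,1,3,3,1,4) (2,1,3,3,1,5) (2,1,4,3,1,5) (2,1,5,3,1,4) (2,1,5,3,1,5) (2,2,1,3,1,4) (2,2,1,3,1,5) (2,2,3,3,1,4) (2,2,3,3,1,5) (2,2,4,3,1,5) (2,2,5,3,1,4) (2,2,5,3,1,5) — 14.
mill=shift 5: (2,1,2,3,1,4) (2,1,2,3,1,5) (2,1,2,4,1,5) (2,1,3,3,1,4) (2,1,3,3,1,5) (2,1,3,4,1,5) (2,1,4,3,1,4) (2,1,4,3,1,5) (2,1,4,4,1,5) (2,1,5,3,1,4) (2,2,1,3,1,4) (2,2,1,3,1,5) (2,2,1,4,1,5) (2,2,3,3,1,4) (2,2,3,3,1,5) (2,2,3,4,1,5) (2,2,4,3,1,4) (2,2,4,3,1,5) (2,2,4,4,1,5) (2,2,5,3,1,4) (2,3,1,4,1,5) (2,3,2,4,1,5) (2,3,3,4,1,5) (2,3,4,4,1,5) (3,1,1,4,2,5) (3,1,2,4,1,5) (3,1,2,4,2,5) (3,1,3,4,1,5) (3,1,3,4,2,5) (3,1,4,4,1,5) (3,1,4,4,2,5) (3,2,1,4,1,5) (3,2,1,4,2,5) (3,2,2,4,1,5) (3,2,3,4,1,5) (3,2,3,4,2,5) (3,2,4,4,1,5) (3,2,4,4,2,5) (3,3,1,4,1,5) (3,3,1,4,2,5) (3,3,2,4,1,5) (3,3,2,4,2,5) (3,3,4,4,1,5) (3,3,4,4,2,5) — 44.
Summing: 14 + 44 = 58.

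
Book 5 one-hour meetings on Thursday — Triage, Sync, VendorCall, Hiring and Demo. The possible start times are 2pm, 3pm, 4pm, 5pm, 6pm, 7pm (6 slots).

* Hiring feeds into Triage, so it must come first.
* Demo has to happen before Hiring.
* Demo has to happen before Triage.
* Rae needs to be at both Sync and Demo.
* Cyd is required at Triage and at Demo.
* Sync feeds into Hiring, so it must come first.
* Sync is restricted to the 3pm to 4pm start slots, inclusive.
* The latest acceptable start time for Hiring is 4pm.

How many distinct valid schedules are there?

Splitting on Triage: it can be 5pm (6), 6pm (6), 7pm (6). Listing each branch's schedules as (Sync, VendorCall, Hiring, Demo):
Triage=5pm: (3pm,2pm,4pm,2pm) (3pm,3pm,4pm,2pm) (3pm,4pm,4pm,2pm) (3pm,5pm,4pm,2pm) (3pm,6pm,4pm,2pm) (3pm,7pm,4pm,2pm) — 6.
Triage=6pm: (3pm,2pm,4pm,2pm) (3pm,3pm,4pm,2pm) (3pm,4pm,4pm,2pm) (3pm,5pm,4pm,2pm) (3pm,6pm,4pm,2pm) (3pm,7pm,4pm,2pm) — 6.
Triage=7pm: (3pm,2pm,4pm,2pm) (3pm,3pm,4pm,2pm) (3pm,4pm,4pm,2pm) (3pm,5pm,4pm,2pm) (3pm,6pm,4pm,2pm) (3pm,7pm,4pm,2pm) — 6.
Summing: 6 + 6 + 6 = 18.

18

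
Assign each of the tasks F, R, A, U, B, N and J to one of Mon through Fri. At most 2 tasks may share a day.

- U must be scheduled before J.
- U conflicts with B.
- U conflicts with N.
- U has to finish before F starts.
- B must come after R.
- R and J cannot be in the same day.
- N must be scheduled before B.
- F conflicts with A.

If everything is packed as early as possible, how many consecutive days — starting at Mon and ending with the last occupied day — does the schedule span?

The precedence chain requires at least 2 distinct days.
With at most 2 per day and 7 tasks, at least 4 days are needed.
4 works (last occupied day: Thu): for example N in Tue, B in Wed, F in Tue, J in Wed, U in Mon, R in Mon, A in Thu.

4 days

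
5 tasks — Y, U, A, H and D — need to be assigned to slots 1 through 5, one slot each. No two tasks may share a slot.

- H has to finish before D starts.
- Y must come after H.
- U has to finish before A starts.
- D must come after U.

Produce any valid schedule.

Y in 4; U in 1; H in 2; D in 3; A in 5

Checking: H(2) before D(3); H(2) before Y(4); U(1) before D(3); U(1) before A(5); max 1 per slot (cap 1).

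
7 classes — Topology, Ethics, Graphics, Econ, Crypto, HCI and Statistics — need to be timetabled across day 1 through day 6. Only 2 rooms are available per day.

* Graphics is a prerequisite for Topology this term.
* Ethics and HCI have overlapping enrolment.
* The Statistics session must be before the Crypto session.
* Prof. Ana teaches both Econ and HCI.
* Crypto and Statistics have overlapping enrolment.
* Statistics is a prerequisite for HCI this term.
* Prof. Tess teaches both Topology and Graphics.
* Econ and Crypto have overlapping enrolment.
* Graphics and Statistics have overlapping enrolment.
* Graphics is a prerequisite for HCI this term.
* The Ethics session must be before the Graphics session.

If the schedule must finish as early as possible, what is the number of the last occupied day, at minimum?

The precedence chain requires at least 3 distinct days.
With at most 2 per day and 7 classes, at least 4 days are needed.
4 works (last occupied day: day 4): for example Ethics=day 1, Graphics=day 2, HCI=day 3, Crypto=day 2, Topology=day 3, Econ=day 4, Statistics=day 1.

day 4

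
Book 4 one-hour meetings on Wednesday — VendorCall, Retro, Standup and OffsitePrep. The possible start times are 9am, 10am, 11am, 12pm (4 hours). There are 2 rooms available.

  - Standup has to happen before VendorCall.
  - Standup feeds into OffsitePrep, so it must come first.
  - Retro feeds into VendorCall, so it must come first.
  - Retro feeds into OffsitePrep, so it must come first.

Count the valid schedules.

Splitting on VendorCall: it can be 10am (3), 11am (9), 12pm (14). Listing each branch's schedules as (Retro, Standup, OffsitePrep):
VendorCall=10am: (9am,9am,10am) (9am,9am,11am) (9am,9am,12pm) — 3.
VendorCall=11am: (9am,9am,10am) (9am,9am,11am) (9am,9am,12pm) (9am,10am,11am) (9am,10am,12pm) (10am,9am,11am) (10am,9am,12pm) (10am,10am,11am) (10am,10am,12pm) — 9.
VendorCall=12pm: (9am,9am,10am) (9am,9am,11am) (9am,9am,12pm) (9am,10am,11am) (9am,10am,12pm) (9am,11am,12pm) (10am,9am,11am) (10am,9am,12pm) (10am,10am,11am) (10am,10am,12pm) (10am,11am,12pm) (11am,9am,12pm) (11am,10am,12pm) (11am,11am,12pm) — 14.
Summing: 3 + 9 + 14 = 26.

26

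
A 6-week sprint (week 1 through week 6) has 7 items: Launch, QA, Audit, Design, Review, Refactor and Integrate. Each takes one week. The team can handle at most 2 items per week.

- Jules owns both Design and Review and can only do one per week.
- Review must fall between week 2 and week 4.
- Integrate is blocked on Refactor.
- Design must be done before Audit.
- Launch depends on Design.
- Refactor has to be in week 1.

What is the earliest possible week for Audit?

week 2

Precedence pushes Audit to at least week 2.
Audit at week 2 is achievable: Refactor=week 1; Integrate=week 3; Launch=week 3; Audit=week 2; Design=week 1; Review=week 2; QA=week 4.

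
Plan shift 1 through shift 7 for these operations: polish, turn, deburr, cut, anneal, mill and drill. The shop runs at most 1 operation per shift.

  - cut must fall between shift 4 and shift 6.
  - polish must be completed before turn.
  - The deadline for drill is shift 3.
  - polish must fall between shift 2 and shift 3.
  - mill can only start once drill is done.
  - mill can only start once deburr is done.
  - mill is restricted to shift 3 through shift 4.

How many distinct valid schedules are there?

16

Splitting on polish: it can be shift 2 (8), shift 3 (8). Listing each branch's schedules as (turn, deburr, cut, anneal, mill, drill) by shift number:
polish=shift 2: (5,1,6,7,4,3) (5,3,6,7,4,1) (6,1,5,7,4,3) (6,3,5,7,4,1) (7,1,5,6,4,3) (7,1,6,5,4,3) (7,3,5,6,4,1) (7,3,6,5,4,1) — 8.
polish=shift 3: (5,1,6,7,4,2) (5,2,6,7,4,1) (6,1,5,7,4,2) (6,2,5,7,4,1) (7,1,5,6,4,2) (7,1,6,5,4,2) (7,2,5,6,4,1) (7,2,6,5,4,1) — 8.
Summing: 8 + 8 = 16.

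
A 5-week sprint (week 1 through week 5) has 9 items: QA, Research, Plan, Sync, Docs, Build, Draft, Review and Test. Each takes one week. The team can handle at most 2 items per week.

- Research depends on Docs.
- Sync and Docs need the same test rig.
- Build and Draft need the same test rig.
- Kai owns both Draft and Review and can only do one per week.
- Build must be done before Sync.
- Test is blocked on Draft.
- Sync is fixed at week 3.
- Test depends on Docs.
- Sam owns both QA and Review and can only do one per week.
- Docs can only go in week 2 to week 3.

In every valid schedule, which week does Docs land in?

Docs's window is week 2–week 3.
Sync is fixed at week 3, and Docs can't share a week with Sync.
So Docs must be week 2.

week 2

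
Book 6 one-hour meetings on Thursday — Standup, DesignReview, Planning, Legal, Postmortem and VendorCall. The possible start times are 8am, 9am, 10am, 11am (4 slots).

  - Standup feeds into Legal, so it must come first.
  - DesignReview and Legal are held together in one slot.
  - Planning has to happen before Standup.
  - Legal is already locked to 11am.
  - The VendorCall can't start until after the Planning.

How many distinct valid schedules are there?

32

Splitting on Standup: it can be 9am (12), 10am (20). Listing each branch's schedules as (DesignReview, Planning, Legal, Postmortem, VendorCall):
Standup=9am: (11am,8am,11am,8am,9am) (11am,8am,11am,8am,10am) (11am,8am,11am,8am,11am) (11am,8am,11am,9am,9am) (11am,8am,11am,9am,10am) (11am,8am,11am,9am,11am) (11am,8am,11am,10am,9am) (11am,8am,11am,10am,10am) (11am,8am,11am,10am,11am) (11am,8am,11am,11am,9am) (11am,8am,11am,11am,10am) (11am,8am,11am,11am,11am) — 12.
Standup=10am: (11am,8am,11am,8am,9am) (11am,8am,11am,8am,10am) (11am,8am,11am,8am,11am) (11am,8am,11am,9am,9am) (11am,8am,11am,9am,10am) (11am,8am,11am,9am,11am) (11am,8am,11am,10am,9am) (11am,8am,11am,10am,10am) (11am,8am,11am,10am,11am) (11am,8am,11am,11am,9am) (11am,8am,11am,11am,10am) (11am,8am,11am,11am,11am) (11am,9am,11am,8am,10am) (11am,9am,11am,8am,11am) (11am,9am,11am,9am,10am) (11am,9am,11am,9am,11am) (11am,9am,11am,10am,10am) (11am,9am,11am,10am,11am) (11am,9am,11am,11am,10am) (11am,9am,11am,11am,11am) — 20.
Summing: 12 + 20 = 32.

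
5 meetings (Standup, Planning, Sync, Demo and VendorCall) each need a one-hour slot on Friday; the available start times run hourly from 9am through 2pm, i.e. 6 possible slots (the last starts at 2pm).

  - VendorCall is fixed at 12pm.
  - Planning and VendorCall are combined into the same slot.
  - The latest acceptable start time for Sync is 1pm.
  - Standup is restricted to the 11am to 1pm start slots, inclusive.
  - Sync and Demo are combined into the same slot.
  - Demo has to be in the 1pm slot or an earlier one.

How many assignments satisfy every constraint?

Splitting on Standup: it can be 11am (5), 12pm (5), 1pm (5). Listing each branch's schedules as (Planning, Sync, Demo, VendorCall):
Standup=11am: (12pm,9am,9am,12pm) (12pm,10am,10am,12pm) (12pm,11am,11am,12pm) (12pm,12pm,12pm,12pm) (12pm,1pm,1pm,12pm) — 5.
Standup=12pm: (12pm,9am,9am,12pm) (12pm,10am,10am,12pm) (12pm,11am,11am,12pm) (12pm,12pm,12pm,12pm) (12pm,1pm,1pm,12pm) — 5.
Standup=1pm: (12pm,9am,9am,12pm) (12pm,10am,10am,12pm) (12pm,11am,11am,12pm) (12pm,12pm,12pm,12pm) (12pm,1pm,1pm,12pm) — 5.
Summing: 5 + 5 + 5 = 15.

15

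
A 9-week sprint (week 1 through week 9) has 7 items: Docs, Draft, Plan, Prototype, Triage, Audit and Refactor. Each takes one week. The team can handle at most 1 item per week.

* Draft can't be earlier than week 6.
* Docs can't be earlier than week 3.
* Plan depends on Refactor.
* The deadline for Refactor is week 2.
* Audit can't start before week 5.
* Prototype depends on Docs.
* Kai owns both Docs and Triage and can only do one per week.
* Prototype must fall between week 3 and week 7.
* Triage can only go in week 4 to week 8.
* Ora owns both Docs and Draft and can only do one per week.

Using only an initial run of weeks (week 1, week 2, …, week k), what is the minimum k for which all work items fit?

The precedence chain requires at least 2 distinct weeks.
With at most 1 per week and 7 work items, at least 7 weeks are needed.
Draft can't be placed before week 6, so the schedule must run through at least week 6.
7 works (last occupied week: week 7): for example Plan=week 2, Refactor=week 1, Audit=week 5, Prototype=week 7, Triage=week 4, Draft=week 6, Docs=week 3.

7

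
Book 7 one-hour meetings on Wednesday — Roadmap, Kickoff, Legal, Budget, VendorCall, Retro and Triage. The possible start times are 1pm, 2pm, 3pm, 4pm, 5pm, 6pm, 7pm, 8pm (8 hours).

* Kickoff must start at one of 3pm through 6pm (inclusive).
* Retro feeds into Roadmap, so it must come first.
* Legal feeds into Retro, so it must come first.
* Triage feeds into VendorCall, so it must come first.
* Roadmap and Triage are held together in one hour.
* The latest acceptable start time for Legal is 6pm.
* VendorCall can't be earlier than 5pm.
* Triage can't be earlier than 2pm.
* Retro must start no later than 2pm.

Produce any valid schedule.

Kickoff in 3pm; Legal in 1pm; Budget in 1pm; Retro in 2pm; Triage in 3pm; Roadmap in 3pm; VendorCall in 5pm

Checking: Legal(1pm) before Retro(2pm); Retro(2pm) before Roadmap(3pm); Triage(3pm) before VendorCall(5pm); Roadmap = Triage = 3pm; VendorCall=5pm in [5pm,8pm]; Kickoff=3pm in [3pm,6pm]; Retro=2pm in [1pm,2pm]; Legal=1pm in [1pm,6pm]; Triage=3pm in [2pm,8pm].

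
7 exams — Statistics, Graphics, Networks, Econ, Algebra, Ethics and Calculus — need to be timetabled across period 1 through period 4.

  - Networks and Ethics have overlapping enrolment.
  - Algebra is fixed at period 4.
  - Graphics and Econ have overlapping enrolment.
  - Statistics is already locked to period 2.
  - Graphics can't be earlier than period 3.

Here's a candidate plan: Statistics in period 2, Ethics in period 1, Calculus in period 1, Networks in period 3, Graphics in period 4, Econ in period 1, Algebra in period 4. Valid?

Statistics is already locked to period 2 — holds.
Graphics can't be earlier than period 3 — holds.
Networks and Ethics have overlapping enrolment — holds.
Algebra is fixed at period 4 — holds.
Graphics and Econ have overlapping enrolment — holds.

Yes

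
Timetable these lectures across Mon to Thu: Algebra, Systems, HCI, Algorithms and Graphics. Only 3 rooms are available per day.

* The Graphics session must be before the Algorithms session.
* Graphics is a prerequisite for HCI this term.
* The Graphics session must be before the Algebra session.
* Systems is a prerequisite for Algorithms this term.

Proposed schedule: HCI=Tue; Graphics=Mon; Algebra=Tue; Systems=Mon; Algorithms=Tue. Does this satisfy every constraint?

Valid

The Graphics session must be before the Algebra session — holds.
Only 3 rooms are available per day — holds.
The Graphics session must be before the Algorithms session — holds.
Graphics is a prerequisite for HCI this term — holds.
Systems is a prerequisite for Algorithms this term — holds.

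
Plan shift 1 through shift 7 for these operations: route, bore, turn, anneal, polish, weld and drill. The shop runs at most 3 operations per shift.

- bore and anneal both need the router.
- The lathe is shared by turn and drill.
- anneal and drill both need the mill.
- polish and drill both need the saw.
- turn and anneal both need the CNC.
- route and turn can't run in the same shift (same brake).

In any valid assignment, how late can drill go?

drill at shift 7 is achievable: polish in shift 1, bore in shift 1, anneal in shift 3, drill in shift 7, turn in shift 2, route in shift 1, weld in shift 2.

shift 7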